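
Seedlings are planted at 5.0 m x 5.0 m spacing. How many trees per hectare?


Formula: TPH = 10000 m^2/ha / (spacing_x * spacing_y)
Area per tree = 5.0 m * 5.0 m = 25.0 m^2
TPH = 10000 / 25.0 = 400 trees/ha

400


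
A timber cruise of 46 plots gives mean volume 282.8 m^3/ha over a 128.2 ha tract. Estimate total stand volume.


Formula: Total Volume = Mean Volume per ha * Total Area
Total Volume = 282.8 m^3/ha * 128.2 ha
Total Volume = 36255 m^3

36255


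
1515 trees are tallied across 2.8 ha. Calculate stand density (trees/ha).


Formula: Stand Density = N_trees / Area_ha
Density = 1515 trees / 2.8 ha
Density = 541 trees/ha

541


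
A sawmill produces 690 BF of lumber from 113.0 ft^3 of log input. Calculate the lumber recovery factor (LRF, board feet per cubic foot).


Formula: LRF = Lumber Output (BF) / Log Input (ft^3)
LRF = 690 BF / 113.0 ft^3
LRF = 6.11 BF/ft^3

6.11


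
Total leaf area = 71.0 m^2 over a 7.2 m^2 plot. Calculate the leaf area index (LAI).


Formula: LAI = total leaf area / ground area  (dimensionless)
LAI = 71.0 m^2 / 7.2 m^2
LAI = 9.86

9.86


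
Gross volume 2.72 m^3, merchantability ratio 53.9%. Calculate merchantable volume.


Formula: MV = V_total * (merchantable_pct / 100)
Merchantable fraction = 53.9% / 100 = 0.539
MV = 2.72 m^3 * 0.539 = 1.466 m^3

1.466


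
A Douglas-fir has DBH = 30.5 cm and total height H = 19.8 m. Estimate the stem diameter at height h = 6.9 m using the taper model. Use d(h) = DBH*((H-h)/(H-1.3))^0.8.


Taper: d(h) = DBH * ((H - h) / (H - 1.3))^0.8
Numerator = H - h = 19.8 - 6.9 = 12.9 m
Denominator = H - 1.3 = 19.8 - 1.3 = 18.5 m
Ratio = 12.9 / 18.5 = 0.6973
d = 30.5 * 0.6973^0.8 = 22.9 cm

22.9


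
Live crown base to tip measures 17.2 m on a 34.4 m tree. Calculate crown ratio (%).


Formula: Crown Ratio = (Crown Length / Total Height) * 100
CR = (17.2 m / 34.4 m) * 100
CR = 0.5 * 100 = 50.0%

50.0


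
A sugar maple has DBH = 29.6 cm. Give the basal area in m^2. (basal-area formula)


Formula: BA = pi * (DBH/2)^2 / 10000  (cm^2 to m^2)
Radius = DBH/2 = 29.6/2 = 14.8 cm
BA = pi * 14.8^2 / 10000
   = 688.1345 cm^2 / 10000
   = 0.0688 m^2

0.0688


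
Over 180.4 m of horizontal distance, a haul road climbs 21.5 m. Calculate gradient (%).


Formula: Gradient = rise / run * 100
Gradient = 21.5 / 180.4 * 100 = 11.9%

11.9


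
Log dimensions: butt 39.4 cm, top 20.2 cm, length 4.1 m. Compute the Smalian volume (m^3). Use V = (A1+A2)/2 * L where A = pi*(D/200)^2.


Smalian: V = (A1 + A2)/2 * L,  A = pi*(D/200)^2
A1 = pi*(39.4/200)^2 = 0.121922 m^2
A2 = pi*(20.2/200)^2 = 0.032047 m^2
V = (0.121922+0.032047)/2*4.1 = 0.3156 m^3

0.3156


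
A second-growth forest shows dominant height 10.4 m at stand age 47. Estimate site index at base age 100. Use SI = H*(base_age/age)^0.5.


Formula: SI = H_dom * (base_age / age)^0.5
Age ratio = 100 / 47 = 2.12766
sqrt(age_ratio) = 1.45865
SI = 10.4 * 1.45865 = 15.2 m

15.2


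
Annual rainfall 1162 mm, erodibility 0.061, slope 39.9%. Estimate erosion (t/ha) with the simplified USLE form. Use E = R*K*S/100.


Formula: E = R * K * S / 100  (simplified USLE)
R * K = 1162 * 0.061 = 70.882
E = 70.882 * 39.9 / 100 = 28.28 t/ha

28.28


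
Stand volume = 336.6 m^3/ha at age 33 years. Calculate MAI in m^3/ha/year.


Formula: MAI = Total Volume / Stand Age
MAI = 336.6 m^3/ha / 33 years
MAI = 10.2 m^3/ha/year

10.2


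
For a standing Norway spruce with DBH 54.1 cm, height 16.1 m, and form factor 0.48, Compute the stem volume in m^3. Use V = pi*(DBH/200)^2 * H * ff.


Formula: V = pi * (DBH/200)^2 * H * ff
Radius = DBH/200 = 54.1/200 = 0.2705 m
Radius^2 = 0.2705^2 = 0.07317025 m^2
V = pi * 0.07317025 * 16.1 * 0.48
V = 1.776 m^3

1.776


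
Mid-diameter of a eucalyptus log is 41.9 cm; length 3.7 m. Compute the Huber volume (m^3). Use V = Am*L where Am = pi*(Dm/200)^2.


Huber: V = Am * L,  Am = pi*(Dm/200)^2
Am = pi*(41.9/200)^2 = 0.137885 m^2
V = 0.137885*3.7 = 0.5102 m^3

0.5102


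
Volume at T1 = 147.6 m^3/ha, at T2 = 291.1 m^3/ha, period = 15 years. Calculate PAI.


Formula: PAI = (V_T2 - V_T1) / (T2 - T1)
Volume increment = 291.1 - 147.6 = 143.5 m^3/ha
PAI = 143.5 / 15 = 9.57 m^3/ha/year

9.57


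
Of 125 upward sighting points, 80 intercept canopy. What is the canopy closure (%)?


Formula: Canopy closure = covered points / total points * 100
Closure = 80 / 125 * 100
Closure = 0.64 * 100 = 64.0%

64.0


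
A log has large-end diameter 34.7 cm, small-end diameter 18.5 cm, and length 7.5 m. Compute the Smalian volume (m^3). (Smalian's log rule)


Smalian: V = (A1 + A2)/2 * L,  A = pi*(D/200)^2
A1 = pi*(34.7/200)^2 = 0.094569 m^2
A2 = pi*(18.5/200)^2 = 0.02688 m^2
V = (0.094569+0.02688)/2*7.5 = 0.4554 m^3

0.4554


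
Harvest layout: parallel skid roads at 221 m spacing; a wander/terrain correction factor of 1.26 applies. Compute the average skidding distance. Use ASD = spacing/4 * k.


Formula: ASD = (spacing / 4) * correction
Uncorrected distance = spacing / 4 = 221 / 4 = 55.25 m
ASD = 55.25 * 1.26 = 70 m

70


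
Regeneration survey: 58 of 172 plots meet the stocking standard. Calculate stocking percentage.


Formula: Stocking % = stocked plots / total plots * 100
Stocking = 58 / 172 * 100
Stocking = 0.3372 * 100 = 33.7%

33.7


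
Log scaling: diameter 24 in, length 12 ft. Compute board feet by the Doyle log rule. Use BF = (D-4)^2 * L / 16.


Doyle: BF = (D - 4)^2 * L / 16
Adjusted diameter = 24 - 4 = 20 in
(D-4)^2 = 20^2 = 400
BF = 400 * 12 / 16 = 300 BF

300


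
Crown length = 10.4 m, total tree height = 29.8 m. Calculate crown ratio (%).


Formula: Crown Ratio = (Crown Length / Total Height) * 100
CR = (10.4 m / 29.8 m) * 100
CR = 0.349 * 100 = 34.9%

34.9


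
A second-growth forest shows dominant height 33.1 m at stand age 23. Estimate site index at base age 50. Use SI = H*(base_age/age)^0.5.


Formula: SI = H_dom * (base_age / age)^0.5
Age ratio = 50 / 23 = 2.17391
sqrt(age_ratio) = 1.47442
SI = 33.1 * 1.47442 = 48.8 m

48.8


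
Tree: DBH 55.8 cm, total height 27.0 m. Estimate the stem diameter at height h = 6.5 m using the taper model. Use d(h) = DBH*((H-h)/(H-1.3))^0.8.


Taper: d(h) = DBH * ((H - h) / (H - 1.3))^0.8
Numerator = H - h = 27.0 - 6.5 = 20.5 m
Denominator = H - 1.3 = 27.0 - 1.3 = 25.7 m
Ratio = 20.5 / 25.7 = 0.79767
d = 55.8 * 0.79767^0.8 = 46.6 cm

46.6


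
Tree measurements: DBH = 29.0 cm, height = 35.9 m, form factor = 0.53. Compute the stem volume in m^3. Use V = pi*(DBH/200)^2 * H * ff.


Formula: V = pi * (DBH/200)^2 * H * ff
Radius = DBH/200 = 29.0/200 = 0.145 m
Radius^2 = 0.145^2 = 0.021025 m^2
V = pi * 0.021025 * 35.9 * 0.53
V = 1.257 m^3

1.257


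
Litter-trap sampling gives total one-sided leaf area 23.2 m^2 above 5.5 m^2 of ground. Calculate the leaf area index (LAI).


Formula: LAI = total leaf area / ground area  (dimensionless)
LAI = 23.2 m^2 / 5.5 m^2
LAI = 4.22

4.22


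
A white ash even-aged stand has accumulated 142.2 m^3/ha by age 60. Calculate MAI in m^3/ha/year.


Formula: MAI = Total Volume / Stand Age
MAI = 142.2 m^3/ha / 60 years
MAI = 2.37 m^3/ha/year

2.37


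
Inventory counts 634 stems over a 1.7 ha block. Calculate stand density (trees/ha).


Formula: Stand Density = N_trees / Area_ha
Density = 634 trees / 1.7 ha
Density = 373 trees/ha

373


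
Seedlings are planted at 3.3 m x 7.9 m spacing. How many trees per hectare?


Formula: TPH = 10000 m^2/ha / (spacing_x * spacing_y)
Area per tree = 3.3 m * 7.9 m = 26.07 m^2
TPH = 10000 / 26.07 = 384 trees/ha

384


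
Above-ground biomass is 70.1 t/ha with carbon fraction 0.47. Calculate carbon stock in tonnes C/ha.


Formula: Carbon Stock = Biomass * Carbon Fraction
C = 70.1 t/ha * 0.47
C = 32.9 t C/ha

32.9


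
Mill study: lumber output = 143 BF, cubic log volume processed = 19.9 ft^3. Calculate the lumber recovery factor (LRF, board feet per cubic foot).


Formula: LRF = Lumber Output (BF) / Log Input (ft^3)
LRF = 143 BF / 19.9 ft^3
LRF = 7.19 BF/ft^3

7.19


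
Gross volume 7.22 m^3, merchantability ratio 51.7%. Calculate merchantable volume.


Formula: MV = V_total * (merchantable_pct / 100)
Merchantable fraction = 51.7% / 100 = 0.517
MV = 7.22 m^3 * 0.517 = 3.733 m^3

3.733


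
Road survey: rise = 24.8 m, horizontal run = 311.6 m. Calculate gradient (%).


Formula: Gradient = rise / run * 100
Gradient = 24.8 / 311.6 * 100 = 8.0%

8.0


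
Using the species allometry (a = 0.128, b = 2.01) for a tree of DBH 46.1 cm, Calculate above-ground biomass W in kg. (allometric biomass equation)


Formula: W = a * DBH^b  (allometric power law)
DBH^b = 46.1^2.01 = 2208.2023
W = 0.128 * 2208.2023 = 282.6 kg

282.6


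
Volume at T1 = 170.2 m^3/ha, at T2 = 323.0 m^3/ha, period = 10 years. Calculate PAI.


Formula: PAI = (V_T2 - V_T1) / (T2 - T1)
Volume increment = 323.0 - 170.2 = 152.8 m^3/ha
PAI = 152.8 / 10 = 15.28 m^3/ha/year

15.28


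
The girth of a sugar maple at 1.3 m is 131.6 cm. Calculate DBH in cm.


Formula: DBH = C / pi
DBH = 131.6 / pi
pi = 3.14159...
DBH = 41.9 cm

41.9


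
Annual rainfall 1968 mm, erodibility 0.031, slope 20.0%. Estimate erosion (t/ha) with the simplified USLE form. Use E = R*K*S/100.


Formula: E = R * K * S / 100  (simplified USLE)
R * K = 1968 * 0.031 = 61.008
E = 61.008 * 20.0 / 100 = 12.2 t/ha

12.2


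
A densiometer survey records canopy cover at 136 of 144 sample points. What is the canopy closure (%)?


Formula: Canopy closure = covered points / total points * 100
Closure = 136 / 144 * 100
Closure = 0.9444 * 100 = 94.4%

94.4


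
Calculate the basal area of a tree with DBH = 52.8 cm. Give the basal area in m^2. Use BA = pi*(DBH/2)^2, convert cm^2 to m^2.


Formula: BA = pi * (DBH/2)^2 / 10000  (cm^2 to m^2)
Radius = DBH/2 = 52.8/2 = 26.4 cm
BA = pi * 26.4^2 / 10000
   = 2189.5644 cm^2 / 10000
   = 0.219 m^2

0.219


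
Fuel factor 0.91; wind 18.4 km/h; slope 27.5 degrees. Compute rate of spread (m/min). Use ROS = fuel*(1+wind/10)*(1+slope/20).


Formula: ROS = fuel * (1 + wind/10) * (1 + slope/20)
Wind factor = 1 + 18.4/10 = 2.84
Slope factor = 1 + 27.5/20 = 2.375
ROS = 0.91 * 2.84 * 2.375 = 6.14 m/min

6.14


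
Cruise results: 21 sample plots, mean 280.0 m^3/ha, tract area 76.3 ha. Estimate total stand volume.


Formula: Total Volume = Mean Volume per ha * Total Area
Total Volume = 280.0 m^3/ha * 76.3 ha
Total Volume = 21364 m^3

21364


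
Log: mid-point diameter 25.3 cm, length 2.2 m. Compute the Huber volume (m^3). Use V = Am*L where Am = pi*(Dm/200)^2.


Huber: V = Am * L,  Am = pi*(Dm/200)^2
Am = pi*(25.3/200)^2 = 0.050273 m^2
V = 0.050273*2.2 = 0.1106 m^3

0.1106


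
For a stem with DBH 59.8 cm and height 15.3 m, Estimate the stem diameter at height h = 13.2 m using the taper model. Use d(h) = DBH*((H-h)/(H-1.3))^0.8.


Taper: d(h) = DBH * ((H - h) / (H - 1.3))^0.8
Numerator = H - h = 15.3 - 13.2 = 2.1 m
Denominator = H - 1.3 = 15.3 - 1.3 = 14.0 m
Ratio = 2.1 / 14.0 = 0.15
d = 59.8 * 0.15^0.8 = 13.1 cm

13.1


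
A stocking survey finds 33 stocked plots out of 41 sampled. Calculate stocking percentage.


Formula: Stocking % = stocked plots / total plots * 100
Stocking = 33 / 41 * 100
Stocking = 0.8049 * 100 = 80.5%

80.5


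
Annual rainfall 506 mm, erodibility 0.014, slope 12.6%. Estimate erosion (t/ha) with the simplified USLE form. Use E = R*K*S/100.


Formula: E = R * K * S / 100  (simplified USLE)
R * K = 506 * 0.014 = 7.084
E = 7.084 * 12.6 / 100 = 0.89 t/ha

0.89


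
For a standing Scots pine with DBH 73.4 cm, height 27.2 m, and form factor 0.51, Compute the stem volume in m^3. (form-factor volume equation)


Formula: V = pi * (DBH/200)^2 * H * ff
Radius = DBH/200 = 73.4/200 = 0.367 m
Radius^2 = 0.367^2 = 0.134689 m^2
V = pi * 0.134689 * 27.2 * 0.51
V = 5.87 m^3

5.87


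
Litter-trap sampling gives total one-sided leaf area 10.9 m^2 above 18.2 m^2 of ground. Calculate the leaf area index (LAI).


Formula: LAI = total leaf area / ground area  (dimensionless)
LAI = 10.9 m^2 / 18.2 m^2
LAI = 0.6

0.6


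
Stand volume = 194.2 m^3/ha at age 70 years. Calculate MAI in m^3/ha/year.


Formula: MAI = Total Volume / Stand Age
MAI = 194.2 m^3/ha / 70 years
MAI = 2.77 m^3/ha/year

2.77


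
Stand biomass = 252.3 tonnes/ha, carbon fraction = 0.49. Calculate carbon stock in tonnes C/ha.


Formula: Carbon Stock = Biomass * Carbon Fraction
C = 252.3 t/ha * 0.49
C = 123.6 t C/ha

123.6


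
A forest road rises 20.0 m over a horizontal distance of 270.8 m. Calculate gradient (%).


Formula: Gradient = rise / run * 100
Gradient = 20.0 / 270.8 * 100 = 7.4%

7.4


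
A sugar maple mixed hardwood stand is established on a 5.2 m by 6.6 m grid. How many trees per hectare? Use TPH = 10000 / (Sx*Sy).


Formula: TPH = 10000 m^2/ha / (spacing_x * spacing_y)
Area per tree = 5.2 m * 6.6 m = 34.32 m^2
TPH = 10000 / 34.32 = 291 trees/ha

291


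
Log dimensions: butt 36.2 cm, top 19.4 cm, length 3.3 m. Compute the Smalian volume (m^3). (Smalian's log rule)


Smalian: V = (A1 + A2)/2 * L,  A = pi*(D/200)^2
A1 = pi*(36.2/200)^2 = 0.102922 m^2
A2 = pi*(19.4/200)^2 = 0.029559 m^2
V = (0.102922+0.029559)/2*3.3 = 0.2186 m^3

0.2186


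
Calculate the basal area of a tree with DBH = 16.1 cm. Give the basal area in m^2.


Formula: BA = pi * (DBH/2)^2 / 10000  (cm^2 to m^2)
Radius = DBH/2 = 16.1/2 = 8.05 cm
BA = pi * 8.05^2 / 10000
   = 203.5831 cm^2 / 10000
   = 0.0204 m^2

0.0204


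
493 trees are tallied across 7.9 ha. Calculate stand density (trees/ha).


Formula: Stand Density = N_trees / Area_ha
Density = 493 trees / 7.9 ha
Density = 62 trees/ha

62


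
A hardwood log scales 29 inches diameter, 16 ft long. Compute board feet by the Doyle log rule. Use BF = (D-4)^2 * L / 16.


Doyle: BF = (D - 4)^2 * L / 16
Adjusted diameter = 29 - 4 = 25 in
(D-4)^2 = 25^2 = 625
BF = 625 * 16 / 16 = 625 BF

625


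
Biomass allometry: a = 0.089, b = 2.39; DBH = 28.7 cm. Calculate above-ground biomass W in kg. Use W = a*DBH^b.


Formula: W = a * DBH^b  (allometric power law)
DBH^b = 28.7^2.39 = 3050.2661
W = 0.089 * 3050.2661 = 271.5 kg

271.5


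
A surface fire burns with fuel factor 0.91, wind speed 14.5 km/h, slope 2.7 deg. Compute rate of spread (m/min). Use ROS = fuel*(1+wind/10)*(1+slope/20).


Formula: ROS = fuel * (1 + wind/10) * (1 + slope/20)
Wind factor = 1 + 14.5/10 = 2.45
Slope factor = 1 + 2.7/20 = 1.135
ROS = 0.91 * 2.45 * 1.135 = 2.53 m/min

2.53


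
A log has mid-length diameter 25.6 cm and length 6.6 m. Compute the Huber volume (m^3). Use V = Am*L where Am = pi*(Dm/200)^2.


Huber: V = Am * L,  Am = pi*(Dm/200)^2
Am = pi*(25.6/200)^2 = 0.051472 m^2
V = 0.051472*6.6 = 0.3397 m^3

0.3397


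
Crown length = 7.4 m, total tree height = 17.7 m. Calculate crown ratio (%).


Formula: Crown Ratio = (Crown Length / Total Height) * 100
CR = (7.4 m / 17.7 m) * 100
CR = 0.4181 * 100 = 41.8%

41.8


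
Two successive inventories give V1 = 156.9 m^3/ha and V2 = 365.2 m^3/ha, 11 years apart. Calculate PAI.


Formula: PAI = (V_T2 - V_T1) / (T2 - T1)
Volume increment = 365.2 - 156.9 = 208.3 m^3/ha
PAI = 208.3 / 11 = 18.94 m^3/ha/year

18.94


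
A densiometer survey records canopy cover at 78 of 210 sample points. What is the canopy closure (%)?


Formula: Canopy closure = covered points / total points * 100
Closure = 78 / 210 * 100
Closure = 0.3714 * 100 = 37.1%

37.1


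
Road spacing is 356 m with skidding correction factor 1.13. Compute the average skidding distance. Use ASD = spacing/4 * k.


Formula: ASD = (spacing / 4) * correction
Uncorrected distance = spacing / 4 = 356 / 4 = 89 m
ASD = 89 * 1.13 = 101 m

101


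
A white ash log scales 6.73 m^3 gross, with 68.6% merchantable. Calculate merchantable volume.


Formula: MV = V_total * (merchantable_pct / 100)
Merchantable fraction = 68.6% / 100 = 0.686
MV = 6.73 m^3 * 0.686 = 4.617 m^3

4.617


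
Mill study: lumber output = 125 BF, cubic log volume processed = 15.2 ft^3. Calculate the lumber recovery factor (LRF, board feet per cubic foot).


Formula: LRF = Lumber Output (BF) / Log Input (ft^3)
LRF = 125 BF / 15.2 ft^3
LRF = 8.22 BF/ft^3

8.22


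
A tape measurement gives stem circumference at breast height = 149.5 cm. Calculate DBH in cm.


Formula: DBH = C / pi
DBH = 149.5 / pi
pi = 3.14159...
DBH = 47.6 cm

47.6


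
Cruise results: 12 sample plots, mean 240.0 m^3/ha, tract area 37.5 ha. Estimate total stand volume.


Formula: Total Volume = Mean Volume per ha * Total Area
Total Volume = 240.0 m^3/ha * 37.5 ha
Total Volume = 9000 m^3

9000


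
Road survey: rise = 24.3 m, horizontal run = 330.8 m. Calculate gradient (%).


Formula: Gradient = rise / run * 100
Gradient = 24.3 / 330.8 * 100 = 7.3%

7.3


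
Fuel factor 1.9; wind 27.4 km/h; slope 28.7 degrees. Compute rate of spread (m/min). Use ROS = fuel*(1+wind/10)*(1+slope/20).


Formula: ROS = fuel * (1 + wind/10) * (1 + slope/20)
Wind factor = 1 + 27.4/10 = 3.74
Slope factor = 1 + 28.7/20 = 2.435
ROS = 1.9 * 3.74 * 2.435 = 17.3 m/min

17.3


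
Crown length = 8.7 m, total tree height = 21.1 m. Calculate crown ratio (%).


Formula: Crown Ratio = (Crown Length / Total Height) * 100
CR = (8.7 m / 21.1 m) * 100
CR = 0.4123 * 100 = 41.2%

41.2


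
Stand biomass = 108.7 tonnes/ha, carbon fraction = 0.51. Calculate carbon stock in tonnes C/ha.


Formula: Carbon Stock = Biomass * Carbon Fraction
C = 108.7 t/ha * 0.51
C = 55.4 t C/ha

55.4


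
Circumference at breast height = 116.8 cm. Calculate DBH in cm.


Formula: DBH = C / pi
DBH = 116.8 / pi
pi = 3.14159...
DBH = 37.2 cm

37.2


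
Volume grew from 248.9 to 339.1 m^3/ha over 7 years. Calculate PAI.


Formula: PAI = (V_T2 - V_T1) / (T2 - T1)
Volume increment = 339.1 - 248.9 = 90.2 m^3/ha
PAI = 90.2 / 7 = 12.89 m^3/ha/year

12.89


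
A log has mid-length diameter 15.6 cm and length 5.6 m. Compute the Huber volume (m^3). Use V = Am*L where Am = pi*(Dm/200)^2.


Huber: V = Am * L,  Am = pi*(Dm/200)^2
Am = pi*(15.6/200)^2 = 0.019113 m^2
V = 0.019113*5.6 = 0.107 m^3

0.107


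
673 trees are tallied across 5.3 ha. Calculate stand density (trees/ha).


Formula: Stand Density = N_trees / Area_ha
Density = 673 trees / 5.3 ha
Density = 127 trees/ha

127


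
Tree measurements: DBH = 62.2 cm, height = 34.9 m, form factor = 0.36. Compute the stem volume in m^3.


Formula: V = pi * (DBH/200)^2 * H * ff
Radius = DBH/200 = 62.2/200 = 0.311 m
Radius^2 = 0.311^2 = 0.096721 m^2
V = pi * 0.096721 * 34.9 * 0.36
V = 3.818 m^3

3.818


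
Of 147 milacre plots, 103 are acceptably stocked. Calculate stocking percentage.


Formula: Stocking % = stocked plots / total plots * 100
Stocking = 103 / 147 * 100
Stocking = 0.7007 * 100 = 70.1%

70.1


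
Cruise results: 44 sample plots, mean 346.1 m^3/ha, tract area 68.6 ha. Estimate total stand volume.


Formula: Total Volume = Mean Volume per ha * Total Area
Total Volume = 346.1 m^3/ha * 68.6 ha
Total Volume = 23742 m^3

23742


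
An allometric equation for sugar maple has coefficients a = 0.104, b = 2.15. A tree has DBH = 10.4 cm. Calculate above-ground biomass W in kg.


Formula: W = a * DBH^b  (allometric power law)
DBH^b = 10.4^2.15 = 153.6815
W = 0.104 * 153.6815 = 16.0 kg

16.0


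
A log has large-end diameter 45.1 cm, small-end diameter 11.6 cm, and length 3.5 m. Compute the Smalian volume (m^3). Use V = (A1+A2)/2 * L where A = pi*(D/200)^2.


Smalian: V = (A1 + A2)/2 * L,  A = pi*(D/200)^2
A1 = pi*(45.1/200)^2 = 0.159751 m^2
A2 = pi*(11.6/200)^2 = 0.010568 m^2
V = (0.159751+0.010568)/2*3.5 = 0.2981 m^3

0.2981


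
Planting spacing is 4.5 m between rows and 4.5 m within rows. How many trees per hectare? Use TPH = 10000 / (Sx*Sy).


Formula: TPH = 10000 m^2/ha / (spacing_x * spacing_y)
Area per tree = 4.5 m * 4.5 m = 20.25 m^2
TPH = 10000 / 20.25 = 494 trees/ha

494


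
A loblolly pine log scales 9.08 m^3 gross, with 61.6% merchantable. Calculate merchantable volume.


Formula: MV = V_total * (merchantable_pct / 100)
Merchantable fraction = 61.6% / 100 = 0.616
MV = 9.08 m^3 * 0.616 = 5.593 m^3

5.593


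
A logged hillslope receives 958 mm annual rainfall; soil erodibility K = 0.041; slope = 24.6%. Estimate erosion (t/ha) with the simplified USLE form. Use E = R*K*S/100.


Formula: E = R * K * S / 100  (simplified USLE)
R * K = 958 * 0.041 = 39.278
E = 39.278 * 24.6 / 100 = 9.66 t/ha

9.66


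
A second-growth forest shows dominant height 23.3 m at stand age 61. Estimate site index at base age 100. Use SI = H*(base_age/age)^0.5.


Formula: SI = H_dom * (base_age / age)^0.5
Age ratio = 100 / 61 = 1.63934
sqrt(age_ratio) = 1.28037
SI = 23.3 * 1.28037 = 29.8 m

29.8


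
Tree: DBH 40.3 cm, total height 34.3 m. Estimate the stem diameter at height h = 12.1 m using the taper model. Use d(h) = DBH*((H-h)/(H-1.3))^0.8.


Taper: d(h) = DBH * ((H - h) / (H - 1.3))^0.8
Numerator = H - h = 34.3 - 12.1 = 22.2 m
Denominator = H - 1.3 = 34.3 - 1.3 = 33.0 m
Ratio = 22.2 / 33.0 = 0.67273
d = 40.3 * 0.67273^0.8 = 29.3 cm

29.3


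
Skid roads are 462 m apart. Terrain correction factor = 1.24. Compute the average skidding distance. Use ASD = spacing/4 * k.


Formula: ASD = (spacing / 4) * correction
Uncorrected distance = spacing / 4 = 462 / 4 = 115.5 m
ASD = 115.5 * 1.24 = 143 m

143


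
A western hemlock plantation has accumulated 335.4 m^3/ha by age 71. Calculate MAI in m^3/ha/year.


Formula: MAI = Total Volume / Stand Age
MAI = 335.4 m^3/ha / 71 years
MAI = 4.72 m^3/ha/year

4.72


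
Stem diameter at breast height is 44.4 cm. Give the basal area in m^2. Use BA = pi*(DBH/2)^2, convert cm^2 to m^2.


Formula: BA = pi * (DBH/2)^2 / 10000  (cm^2 to m^2)
Radius = DBH/2 = 44.4/2 = 22.2 cm
BA = pi * 22.2^2 / 10000
   = 1548.3025 cm^2 / 10000
   = 0.1548 m^2

0.1548


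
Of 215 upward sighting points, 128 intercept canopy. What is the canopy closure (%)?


Formula: Canopy closure = covered points / total points * 100
Closure = 128 / 215 * 100
Closure = 0.5953 * 100 = 59.5%

59.5


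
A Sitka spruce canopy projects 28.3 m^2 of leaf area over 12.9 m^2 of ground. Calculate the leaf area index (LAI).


Formula: LAI = total leaf area / ground area  (dimensionless)
LAI = 28.3 m^2 / 12.9 m^2
LAI = 2.19

2.19


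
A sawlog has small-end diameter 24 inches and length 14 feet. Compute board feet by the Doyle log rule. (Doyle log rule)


Doyle: BF = (D - 4)^2 * L / 16
Adjusted diameter = 24 - 4 = 20 in
(D-4)^2 = 20^2 = 400
BF = 400 * 14 / 16 = 350 BF

350


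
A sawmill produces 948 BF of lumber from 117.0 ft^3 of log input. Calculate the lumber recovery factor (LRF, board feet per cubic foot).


Formula: LRF = Lumber Output (BF) / Log Input (ft^3)
LRF = 948 BF / 117.0 ft^3
LRF = 8.1 BF/ft^3

8.1


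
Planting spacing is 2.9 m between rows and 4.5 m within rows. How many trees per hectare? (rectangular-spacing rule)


Formula: TPH = 10000 m^2/ha / (spacing_x * spacing_y)
Area per tree = 2.9 m * 4.5 m = 13.05 m^2
TPH = 10000 / 13.05 = 766 trees/ha

766


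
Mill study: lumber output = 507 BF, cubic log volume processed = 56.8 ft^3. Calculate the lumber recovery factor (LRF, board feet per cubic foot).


Formula: LRF = Lumber Output (BF) / Log Input (ft^3)
LRF = 507 BF / 56.8 ft^3
LRF = 8.93 BF/ft^3

8.93


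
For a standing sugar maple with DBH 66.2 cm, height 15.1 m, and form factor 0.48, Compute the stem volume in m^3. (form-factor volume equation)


Formula: V = pi * (DBH/200)^2 * H * ff
Radius = DBH/200 = 66.2/200 = 0.331 m
Radius^2 = 0.331^2 = 0.109561 m^2
V = pi * 0.109561 * 15.1 * 0.48
V = 2.495 m^3

2.495


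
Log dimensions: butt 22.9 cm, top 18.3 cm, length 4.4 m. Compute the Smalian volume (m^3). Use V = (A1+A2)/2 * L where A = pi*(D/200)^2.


Smalian: V = (A1 + A2)/2 * L,  A = pi*(D/200)^2
A1 = pi*(22.9/200)^2 = 0.041187 m^2
A2 = pi*(18.3/200)^2 = 0.026302 m^2
V = (0.041187+0.026302)/2*4.4 = 0.1485 m^3

0.1485


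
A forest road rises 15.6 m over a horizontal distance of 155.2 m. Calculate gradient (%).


Formula: Gradient = rise / run * 100
Gradient = 15.6 / 155.2 * 100 = 10.1%

10.1


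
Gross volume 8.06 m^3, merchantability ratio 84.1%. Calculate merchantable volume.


Formula: MV = V_total * (merchantable_pct / 100)
Merchantable fraction = 84.1% / 100 = 0.841
MV = 8.06 m^3 * 0.841 = 6.778 m^3

6.778


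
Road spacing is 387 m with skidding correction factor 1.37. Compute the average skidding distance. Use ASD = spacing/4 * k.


Formula: ASD = (spacing / 4) * correction
Uncorrected distance = spacing / 4 = 387 / 4 = 96.75 m
ASD = 96.75 * 1.37 = 133 m

133


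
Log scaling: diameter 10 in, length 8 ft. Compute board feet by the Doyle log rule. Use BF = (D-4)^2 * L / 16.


Doyle: BF = (D - 4)^2 * L / 16
Adjusted diameter = 10 - 4 = 6 in
(D-4)^2 = 6^2 = 36
BF = 36 * 8 / 16 = 18 BF

18


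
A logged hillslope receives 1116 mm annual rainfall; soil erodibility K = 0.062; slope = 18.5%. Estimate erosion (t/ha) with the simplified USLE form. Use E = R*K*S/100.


Formula: E = R * K * S / 100  (simplified USLE)
R * K = 1116 * 0.062 = 69.192
E = 69.192 * 18.5 / 100 = 12.8 t/ha

12.8


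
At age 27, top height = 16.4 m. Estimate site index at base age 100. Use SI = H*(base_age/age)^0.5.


Formula: SI = H_dom * (base_age / age)^0.5
Age ratio = 100 / 27 = 3.7037
sqrt(age_ratio) = 1.9245
SI = 16.4 * 1.9245 = 31.6 m

31.6


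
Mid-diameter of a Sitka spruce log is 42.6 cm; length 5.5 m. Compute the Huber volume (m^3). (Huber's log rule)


Huber: V = Am * L,  Am = pi*(Dm/200)^2
Am = pi*(42.6/200)^2 = 0.142531 m^2
V = 0.142531*5.5 = 0.7839 m^3

0.7839


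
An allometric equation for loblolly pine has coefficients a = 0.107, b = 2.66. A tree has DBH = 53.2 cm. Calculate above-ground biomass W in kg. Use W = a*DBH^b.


Formula: W = a * DBH^b  (allometric power law)
DBH^b = 53.2^2.66 = 38987.46
W = 0.107 * 38987.46 = 4171.7 kg

4171.7


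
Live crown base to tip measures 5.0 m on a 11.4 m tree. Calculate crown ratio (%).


Formula: Crown Ratio = (Crown Length / Total Height) * 100
CR = (5.0 m / 11.4 m) * 100
CR = 0.4386 * 100 = 43.9%

43.9


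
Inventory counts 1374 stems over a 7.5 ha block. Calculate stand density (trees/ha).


Formula: Stand Density = N_trees / Area_ha
Density = 1374 trees / 7.5 ha
Density = 183 trees/ha

183


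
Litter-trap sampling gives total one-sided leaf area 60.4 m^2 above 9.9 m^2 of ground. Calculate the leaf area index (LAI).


Formula: LAI = total leaf area / ground area  (dimensionless)
LAI = 60.4 m^2 / 9.9 m^2
LAI = 6.1

6.1


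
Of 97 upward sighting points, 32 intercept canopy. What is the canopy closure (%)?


Formula: Canopy closure = covered points / total points * 100
Closure = 32 / 97 * 100
Closure = 0.3299 * 100 = 33.0%

33.0


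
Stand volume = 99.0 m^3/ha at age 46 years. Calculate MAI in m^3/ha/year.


Formula: MAI = Total Volume / Stand Age
MAI = 99.0 m^3/ha / 46 years
MAI = 2.15 m^3/ha/year

2.15


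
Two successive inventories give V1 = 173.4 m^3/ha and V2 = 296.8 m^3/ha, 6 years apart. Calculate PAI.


Formula: PAI = (V_T2 - V_T1) / (T2 - T1)
Volume increment = 296.8 - 173.4 = 123.4 m^3/ha
PAI = 123.4 / 6 = 20.57 m^3/ha/year

20.57


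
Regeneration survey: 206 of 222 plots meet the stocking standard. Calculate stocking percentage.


Formula: Stocking % = stocked plots / total plots * 100
Stocking = 206 / 222 * 100
Stocking = 0.9279 * 100 = 92.8%

92.8


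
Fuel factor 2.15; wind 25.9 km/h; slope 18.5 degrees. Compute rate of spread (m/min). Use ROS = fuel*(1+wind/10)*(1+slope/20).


Formula: ROS = fuel * (1 + wind/10) * (1 + slope/20)
Wind factor = 1 + 25.9/10 = 3.59
Slope factor = 1 + 18.5/20 = 1.925
ROS = 2.15 * 3.59 * 1.925 = 14.86 m/min

14.86


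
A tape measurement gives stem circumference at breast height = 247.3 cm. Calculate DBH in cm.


Formula: DBH = C / pi
DBH = 247.3 / pi
pi = 3.14159...
DBH = 78.7 cm

78.7


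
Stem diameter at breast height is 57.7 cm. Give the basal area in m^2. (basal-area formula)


Formula: BA = pi * (DBH/2)^2 / 10000  (cm^2 to m^2)
Radius = DBH/2 = 57.7/2 = 28.85 cm
BA = pi * 28.85^2 / 10000
   = 2614.8183 cm^2 / 10000
   = 0.2615 m^2

0.2615


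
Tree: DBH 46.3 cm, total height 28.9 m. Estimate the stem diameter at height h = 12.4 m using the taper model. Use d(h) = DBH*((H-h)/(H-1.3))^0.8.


Taper: d(h) = DBH * ((H - h) / (H - 1.3))^0.8
Numerator = H - h = 28.9 - 12.4 = 16.5 m
Denominator = H - 1.3 = 28.9 - 1.3 = 27.6 m
Ratio = 16.5 / 27.6 = 0.59783
d = 46.3 * 0.59783^0.8 = 30.7 cm

30.7


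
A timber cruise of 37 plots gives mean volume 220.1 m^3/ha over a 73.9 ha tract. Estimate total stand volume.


Formula: Total Volume = Mean Volume per ha * Total Area
Total Volume = 220.1 m^3/ha * 73.9 ha
Total Volume = 16265 m^3

16265


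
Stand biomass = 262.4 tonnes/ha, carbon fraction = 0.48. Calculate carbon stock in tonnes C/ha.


Formula: Carbon Stock = Biomass * Carbon Fraction
C = 262.4 t/ha * 0.48
C = 126.0 t C/ha

126.0


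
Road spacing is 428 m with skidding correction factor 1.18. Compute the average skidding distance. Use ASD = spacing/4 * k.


Formula: ASD = (spacing / 4) * correction
Uncorrected distance = spacing / 4 = 428 / 4 = 107 m
ASD = 107 * 1.18 = 126 m

126


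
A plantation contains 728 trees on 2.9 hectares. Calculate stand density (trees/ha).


Formula: Stand Density = N_trees / Area_ha
Density = 728 trees / 2.9 ha
Density = 251 trees/ha

251


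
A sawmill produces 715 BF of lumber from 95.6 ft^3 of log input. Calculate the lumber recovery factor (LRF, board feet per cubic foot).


Formula: LRF = Lumber Output (BF) / Log Input (ft^3)
LRF = 715 BF / 95.6 ft^3
LRF = 7.48 BF/ft^3

7.48


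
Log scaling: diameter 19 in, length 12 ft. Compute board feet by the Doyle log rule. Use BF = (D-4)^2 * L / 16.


Doyle: BF = (D - 4)^2 * L / 16
Adjusted diameter = 19 - 4 = 15 in
(D-4)^2 = 15^2 = 225
BF = 225 * 12 / 16 = 169 BF

169


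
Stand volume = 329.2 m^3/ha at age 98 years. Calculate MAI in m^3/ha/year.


Formula: MAI = Total Volume / Stand Age
MAI = 329.2 m^3/ha / 98 years
MAI = 3.36 m^3/ha/year

3.36


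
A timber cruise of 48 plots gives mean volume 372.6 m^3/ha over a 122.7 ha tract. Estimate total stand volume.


Formula: Total Volume = Mean Volume per ha * Total Area
Total Volume = 372.6 m^3/ha * 122.7 ha
Total Volume = 45718 m^3

45718


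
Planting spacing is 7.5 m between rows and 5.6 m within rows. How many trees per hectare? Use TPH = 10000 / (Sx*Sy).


Formula: TPH = 10000 m^2/ha / (spacing_x * spacing_y)
Area per tree = 7.5 m * 5.6 m = 42.0 m^2
TPH = 10000 / 42.0 = 238 trees/ha

238


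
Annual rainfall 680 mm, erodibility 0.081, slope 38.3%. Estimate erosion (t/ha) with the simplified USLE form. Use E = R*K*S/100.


Formula: E = R * K * S / 100  (simplified USLE)
R * K = 680 * 0.081 = 55.08
E = 55.08 * 38.3 / 100 = 21.1 t/ha

21.1


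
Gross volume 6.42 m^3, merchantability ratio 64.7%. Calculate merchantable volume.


Formula: MV = V_total * (merchantable_pct / 100)
Merchantable fraction = 64.7% / 100 = 0.647
MV = 6.42 m^3 * 0.647 = 4.154 m^3

4.154


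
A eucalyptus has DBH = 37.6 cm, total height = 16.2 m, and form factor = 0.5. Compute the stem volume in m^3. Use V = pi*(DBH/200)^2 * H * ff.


Formula: V = pi * (DBH/200)^2 * H * ff
Radius = DBH/200 = 37.6/200 = 0.188 m
Radius^2 = 0.188^2 = 0.035344 m^2
V = pi * 0.035344 * 16.2 * 0.5
V = 0.899 m^3

0.899


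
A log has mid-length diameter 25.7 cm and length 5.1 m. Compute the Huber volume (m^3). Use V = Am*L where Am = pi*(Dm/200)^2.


Huber: V = Am * L,  Am = pi*(Dm/200)^2
Am = pi*(25.7/200)^2 = 0.051875 m^2
V = 0.051875*5.1 = 0.2646 m^3

0.2646


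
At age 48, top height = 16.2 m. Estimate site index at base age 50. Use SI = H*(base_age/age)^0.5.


Formula: SI = H_dom * (base_age / age)^0.5
Age ratio = 50 / 48 = 1.04167
sqrt(age_ratio) = 1.02062
SI = 16.2 * 1.02062 = 16.5 m

16.5


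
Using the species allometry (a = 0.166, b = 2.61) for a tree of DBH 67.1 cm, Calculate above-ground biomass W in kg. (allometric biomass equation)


Formula: W = a * DBH^b  (allometric power law)
DBH^b = 67.1^2.61 = 58579.5158
W = 0.166 * 58579.5158 = 9724.2 kg

9724.2


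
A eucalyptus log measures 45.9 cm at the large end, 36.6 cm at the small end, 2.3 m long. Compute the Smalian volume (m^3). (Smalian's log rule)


Smalian: V = (A1 + A2)/2 * L,  A = pi*(D/200)^2
A1 = pi*(45.9/200)^2 = 0.165468 m^2
A2 = pi*(36.6/200)^2 = 0.105209 m^2
V = (0.165468+0.105209)/2*2.3 = 0.3113 m^3

0.3113


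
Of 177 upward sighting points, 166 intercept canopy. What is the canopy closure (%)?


Formula: Canopy closure = covered points / total points * 100
Closure = 166 / 177 * 100
Closure = 0.9379 * 100 = 93.8%

93.8


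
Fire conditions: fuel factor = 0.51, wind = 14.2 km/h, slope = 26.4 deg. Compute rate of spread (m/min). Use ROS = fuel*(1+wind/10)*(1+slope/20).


Formula: ROS = fuel * (1 + wind/10) * (1 + slope/20)
Wind factor = 1 + 14.2/10 = 2.42
Slope factor = 1 + 26.4/20 = 2.32
ROS = 0.51 * 2.42 * 2.32 = 2.86 m/min

2.86


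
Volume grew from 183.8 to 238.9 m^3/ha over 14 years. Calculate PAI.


Formula: PAI = (V_T2 - V_T1) / (T2 - T1)
Volume increment = 238.9 - 183.8 = 55.1 m^3/ha
PAI = 55.1 / 14 = 3.94 m^3/ha/year

3.94


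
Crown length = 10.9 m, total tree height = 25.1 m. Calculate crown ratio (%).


Formula: Crown Ratio = (Crown Length / Total Height) * 100
CR = (10.9 m / 25.1 m) * 100
CR = 0.4343 * 100 = 43.4%

43.4


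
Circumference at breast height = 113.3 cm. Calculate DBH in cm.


Formula: DBH = C / pi
DBH = 113.3 / pi
pi = 3.14159...
DBH = 36.1 cm

36.1


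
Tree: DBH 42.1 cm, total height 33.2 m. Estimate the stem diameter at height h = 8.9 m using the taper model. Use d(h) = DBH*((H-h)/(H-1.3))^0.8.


Taper: d(h) = DBH * ((H - h) / (H - 1.3))^0.8
Numerator = H - h = 33.2 - 8.9 = 24.3 m
Denominator = H - 1.3 = 33.2 - 1.3 = 31.9 m
Ratio = 24.3 / 31.9 = 0.76176
d = 42.1 * 0.76176^0.8 = 33.9 cm

33.9


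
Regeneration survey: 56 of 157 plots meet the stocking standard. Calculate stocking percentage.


Formula: Stocking % = stocked plots / total plots * 100
Stocking = 56 / 157 * 100
Stocking = 0.3567 * 100 = 35.7%

35.7


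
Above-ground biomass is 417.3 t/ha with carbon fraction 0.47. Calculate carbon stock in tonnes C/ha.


Formula: Carbon Stock = Biomass * Carbon Fraction
C = 417.3 t/ha * 0.47
C = 196.1 t C/ha

196.1


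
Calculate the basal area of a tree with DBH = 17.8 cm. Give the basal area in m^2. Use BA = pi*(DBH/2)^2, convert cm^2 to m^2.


Formula: BA = pi * (DBH/2)^2 / 10000  (cm^2 to m^2)
Radius = DBH/2 = 17.8/2 = 8.9 cm
BA = pi * 8.9^2 / 10000
   = 248.8456 cm^2 / 10000
   = 0.0249 m^2

0.0249


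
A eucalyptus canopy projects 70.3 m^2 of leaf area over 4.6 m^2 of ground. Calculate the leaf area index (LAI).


Formula: LAI = total leaf area / ground area  (dimensionless)
LAI = 70.3 m^2 / 4.6 m^2
LAI = 15.28

15.28


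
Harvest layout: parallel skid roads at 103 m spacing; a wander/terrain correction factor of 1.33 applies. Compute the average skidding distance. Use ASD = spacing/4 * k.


Formula: ASD = (spacing / 4) * correction
Uncorrected distance = spacing / 4 = 103 / 4 = 25.75 m
ASD = 25.75 * 1.33 = 34 m

34


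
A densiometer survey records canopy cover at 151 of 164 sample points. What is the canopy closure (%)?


Formula: Canopy closure = covered points / total points * 100
Closure = 151 / 164 * 100
Closure = 0.9207 * 100 = 92.1%

92.1


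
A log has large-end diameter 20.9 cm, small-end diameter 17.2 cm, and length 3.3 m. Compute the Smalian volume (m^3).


Smalian: V = (A1 + A2)/2 * L,  A = pi*(D/200)^2
A1 = pi*(20.9/200)^2 = 0.034307 m^2
A2 = pi*(17.2/200)^2 = 0.023235 m^2
V = (0.034307+0.023235)/2*3.3 = 0.0949 m^3

0.0949


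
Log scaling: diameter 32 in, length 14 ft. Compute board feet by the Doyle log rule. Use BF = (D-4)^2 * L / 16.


Doyle: BF = (D - 4)^2 * L / 16
Adjusted diameter = 32 - 4 = 28 in
(D-4)^2 = 28^2 = 784
BF = 784 * 14 / 16 = 686 BF

686


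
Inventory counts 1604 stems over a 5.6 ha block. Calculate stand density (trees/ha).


Formula: Stand Density = N_trees / Area_ha
Density = 1604 trees / 5.6 ha
Density = 286 trees/ha

286


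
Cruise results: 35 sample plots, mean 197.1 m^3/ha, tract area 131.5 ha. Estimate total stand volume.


Formula: Total Volume = Mean Volume per ha * Total Area
Total Volume = 197.1 m^3/ha * 131.5 ha
Total Volume = 25919 m^3

25919


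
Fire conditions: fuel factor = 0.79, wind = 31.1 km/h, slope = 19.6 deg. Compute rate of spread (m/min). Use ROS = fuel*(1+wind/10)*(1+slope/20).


Formula: ROS = fuel * (1 + wind/10) * (1 + slope/20)
Wind factor = 1 + 31.1/10 = 4.11
Slope factor = 1 + 19.6/20 = 1.98
ROS = 0.79 * 4.11 * 1.98 = 6.43 m/min

6.43


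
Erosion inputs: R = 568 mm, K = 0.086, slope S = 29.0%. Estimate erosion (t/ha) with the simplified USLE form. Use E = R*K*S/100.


Formula: E = R * K * S / 100  (simplified USLE)
R * K = 568 * 0.086 = 48.848
E = 48.848 * 29.0 / 100 = 14.17 t/ha

14.17


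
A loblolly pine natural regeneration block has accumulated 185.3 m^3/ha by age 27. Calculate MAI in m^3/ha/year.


Formula: MAI = Total Volume / Stand Age
MAI = 185.3 m^3/ha / 27 years
MAI = 6.86 m^3/ha/year

6.86


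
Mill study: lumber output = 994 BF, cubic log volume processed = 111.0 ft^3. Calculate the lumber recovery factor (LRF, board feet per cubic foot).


Formula: LRF = Lumber Output (BF) / Log Input (ft^3)
LRF = 994 BF / 111.0 ft^3
LRF = 8.95 BF/ft^3

8.95


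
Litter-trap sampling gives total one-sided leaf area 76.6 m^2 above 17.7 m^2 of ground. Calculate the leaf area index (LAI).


Formula: LAI = total leaf area / ground area  (dimensionless)
LAI = 76.6 m^2 / 17.7 m^2
LAI = 4.33

4.33


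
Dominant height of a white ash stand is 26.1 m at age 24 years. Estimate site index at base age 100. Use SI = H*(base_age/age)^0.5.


Formula: SI = H_dom * (base_age / age)^0.5
Age ratio = 100 / 24 = 4.16667
sqrt(age_ratio) = 2.04124
SI = 26.1 * 2.04124 = 53.3 m

53.3


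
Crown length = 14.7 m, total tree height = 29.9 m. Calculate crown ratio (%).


Formula: Crown Ratio = (Crown Length / Total Height) * 100
CR = (14.7 m / 29.9 m) * 100
CR = 0.4916 * 100 = 49.2%

49.2


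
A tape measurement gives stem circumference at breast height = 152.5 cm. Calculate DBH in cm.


Formula: DBH = C / pi
DBH = 152.5 / pi
pi = 3.14159...
DBH = 48.5 cm

48.5


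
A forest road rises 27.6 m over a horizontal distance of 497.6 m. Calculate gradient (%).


Formula: Gradient = rise / run * 100
Gradient = 27.6 / 497.6 * 100 = 5.5%

5.5


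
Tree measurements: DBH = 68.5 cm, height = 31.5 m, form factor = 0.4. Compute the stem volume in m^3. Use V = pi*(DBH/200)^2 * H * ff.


Formula: V = pi * (DBH/200)^2 * H * ff
Radius = DBH/200 = 68.5/200 = 0.3425 m
Radius^2 = 0.3425^2 = 0.11730625 m^2
V = pi * 0.11730625 * 31.5 * 0.4
V = 4.643 m^3

4.643


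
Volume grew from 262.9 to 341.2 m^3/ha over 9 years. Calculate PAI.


Formula: PAI = (V_T2 - V_T1) / (T2 - T1)
Volume increment = 341.2 - 262.9 = 78.3 m^3/ha
PAI = 78.3 / 9 = 8.7 m^3/ha/year

8.7


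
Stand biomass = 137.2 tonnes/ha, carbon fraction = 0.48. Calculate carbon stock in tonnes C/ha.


Formula: Carbon Stock = Biomass * Carbon Fraction
C = 137.2 t/ha * 0.48
C = 65.9 t C/ha

65.9


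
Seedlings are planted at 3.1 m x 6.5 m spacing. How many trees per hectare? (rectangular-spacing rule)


Formula: TPH = 10000 m^2/ha / (spacing_x * spacing_y)
Area per tree = 3.1 m * 6.5 m = 20.15 m^2
TPH = 10000 / 20.15 = 496 trees/ha

496
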